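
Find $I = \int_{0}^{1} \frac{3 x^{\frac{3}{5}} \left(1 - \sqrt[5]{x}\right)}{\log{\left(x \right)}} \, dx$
$\log{\left(\frac{512}{729} \right)}$

Consider the one-parameter family: let $I(a) = \int_{0}^{1} \frac{3 \left(- x^{\frac{4}{5}} + x^{a}\right)}{\log{\left(x \right)}} \, dx$.

Since $\dfrac{\partial}{\partial a}\,x^{a} = x^{a} \ln x$, the $\ln x$ in the denominator cancels and
$$\frac{dI}{da} = \int_{0}^{1} 3 x^{a} \, dx = 3 \left[\frac{x^{a+1}}{a+1}\right]_0^1 = \frac{3}{a + 1}.$$

Integrating with respect to $a$ gives $I(a) = \log{\left(\frac{125 \left(a + 1\right)^{3}}{729} \right)} + C$.

At $a = \frac{4}{5}$ the integrand is identically $0$, so $I(\frac{4}{5}) = 0$. The closed form gives $0$, hence $C = 0$.

Setting $a = \frac{3}{5}$:
$$I = \log{\left(\frac{512}{729} \right)}.$$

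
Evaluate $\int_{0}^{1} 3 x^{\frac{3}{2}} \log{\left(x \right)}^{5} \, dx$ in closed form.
$- \frac{4608}{3125}$

Consider the simpler parametrised integral
$$J(a) = \int_{0}^{1} 3 x^{a} \, dx = \frac{3}{a + 1}.$$

Differentiating under the integral sign brings down a factor of $\ln x$:
$$\frac{dJ}{da} = \int_{0}^{1} 3 x^{a} \log{\left(x \right)} \, dx = - \frac{3}{\left(a + 1\right)^{2}}.$$

Repeating $5$ times in total — each differentiation brings down another $\ln x$ — gives
$$\frac{d^{5}J}{da^{5}} = \int_{0}^{1} 3 x^{a} \log{\left(x \right)}^{5} \, dx = - \frac{360}{\left(a + 1\right)^{6}},$$
and the integrand here is exactly the target integrand, so $I = - \frac{360}{\left(a + 1\right)^{6}}$.

Setting $a = \frac{3}{2}$:
$$I = - \frac{4608}{3125}.$$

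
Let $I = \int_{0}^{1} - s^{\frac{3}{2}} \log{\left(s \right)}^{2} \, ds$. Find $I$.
$- \frac{16}{125}$

Start from the elementary integral
$$J(a) = \int_{0}^{1} - s^{a} \, ds = - \frac{1}{a + 1}.$$

Differentiating under the integral sign brings down a factor of $\ln s$:
$$\frac{dJ}{da} = \int_{0}^{1} - s^{a} \log{\left(s \right)} \, ds = \frac{1}{\left(a + 1\right)^{2}}.$$

Repeating twice in total — each differentiation brings down another $\ln s$ — gives
$$\frac{d^{2}J}{da^{2}} = \int_{0}^{1} - s^{a} \log{\left(s \right)}^{2} \, ds = - \frac{2}{\left(a + 1\right)^{3}},$$
and the integrand here is exactly the target integrand, so $I = - \frac{2}{\left(a + 1\right)^{3}}$.

Setting $a = \frac{3}{2}$:
$$I = - \frac{16}{125}.$$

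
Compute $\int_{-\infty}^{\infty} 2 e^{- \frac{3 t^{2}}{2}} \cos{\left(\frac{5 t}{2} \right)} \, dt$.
$\frac{2 \sqrt{6} \sqrt{\pi}}{3 e^{\frac{25}{24}}}$

Let $b$ denote the cosine frequency and define $I(b) = \int_{-\infty}^{\infty} 2 e^{- \frac{3 t^{2}}{2}} \cos{\left(b t \right)} \, dt$.

Differentiating under the integral sign,
$$I'(b) = \int_{-\infty}^{\infty} - 2 t e^{- \frac{3 t^{2}}{2}} \sin{\left(b t \right)} \, dt.$$

Integrate $\int_{-\infty}^{\infty} t \sin(b t)\, e^{- \frac{3 t^{2}}{2}}\, dt$ by parts with $u = \sin(b t)$ and $dv = t\, e^{- \frac{3 t^{2}}{2}}\, dt$, giving $v = - \frac{e^{- \frac{3 t^{2}}{2}}}{3}$. The boundary term vanishes and
$$\int_{-\infty}^{\infty} t \sin(b t)\, e^{- \frac{3 t^{2}}{2}}\, dt = \frac{b}{3} \int_{-\infty}^{\infty} \cos(b t)\, e^{- \frac{3 t^{2}}{2}}\, dt,$$
so $I'(b) = - \frac{b}{3}\, I(b)$.

This is a separable first-order ODE; solving with the initial condition $I(0) = \int_{-\infty}^{\infty} 2 e^{- \frac{3 t^{2}}{2}}\,dt = \frac{2 \sqrt{6} \sqrt{\pi}}{3}$ gives
$$I(b) = \frac{2 \sqrt{6} \sqrt{\pi} e^{- \frac{b^{2}}{6}}}{3}.$$

Setting $b = \frac{5}{2}$:
$$I = \frac{2 \sqrt{6} \sqrt{\pi}}{3 e^{\frac{25}{24}}}.$$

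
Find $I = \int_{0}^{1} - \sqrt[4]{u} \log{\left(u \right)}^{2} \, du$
$- \frac{128}{125}$

Start from the elementary integral
$$J(a) = \int_{0}^{1} - u^{a} \, du = - \frac{1}{a + 1}.$$

Differentiating under the integral sign brings down a factor of $\ln u$:
$$\frac{dJ}{da} = \int_{0}^{1} - u^{a} \log{\left(u \right)} \, du = \frac{1}{\left(a + 1\right)^{2}}.$$

Repeating twice in total — each differentiation brings down another $\ln u$ — gives
$$\frac{d^{2}J}{da^{2}} = \int_{0}^{1} - u^{a} \log{\left(u \right)}^{2} \, du = - \frac{2}{\left(a + 1\right)^{3}},$$
and the integrand here is exactly the target integrand, so $I = - \frac{2}{\left(a + 1\right)^{3}}$.

Setting $a = \frac{1}{4}$:
$$I = - \frac{128}{125}.$$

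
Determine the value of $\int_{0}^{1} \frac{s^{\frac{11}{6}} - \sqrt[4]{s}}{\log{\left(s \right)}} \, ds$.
$- \log{\left(15 \right)} + \log{\left(34 \right)}$

Introduce a parameter $a$ in the exponent: let $I(a) = \int_{0}^{1} \frac{s^{\frac{11}{6}} - s^{a}}{\log{\left(s \right)}} \, ds$.

Since $\dfrac{\partial}{\partial a}\,s^{a} = s^{a} \ln s$, the $\ln s$ in the denominator cancels and
$$\frac{dI}{da} = \int_{0}^{1} -1 s^{a} \, ds = -1 \left[\frac{s^{a+1}}{a+1}\right]_0^1 = - \frac{1}{a + 1}.$$

Integrating with respect to $a$ gives $I(a) = - \log{\left(\frac{6 a}{17} + \frac{6}{17} \right)} + C$.

At $a = \frac{11}{6}$ the integrand is identically $0$, so $I(\frac{11}{6}) = 0$. The closed form gives $0$, hence $C = 0$.

Setting $a = \frac{1}{4}$:
$$I = - \log{\left(15 \right)} + \log{\left(34 \right)}.$$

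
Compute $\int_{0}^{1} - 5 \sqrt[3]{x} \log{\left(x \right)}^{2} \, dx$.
$- \frac{135}{32}$

Start from the elementary integral
$$J(a) = \int_{0}^{1} - 5 x^{a} \, dx = - \frac{5}{a + 1}.$$

Differentiating under the integral sign brings down a factor of $\ln x$:
$$\frac{dJ}{da} = \int_{0}^{1} - 5 x^{a} \log{\left(x \right)} \, dx = \frac{5}{\left(a + 1\right)^{2}}.$$

Repeating twice in total — each differentiation brings down another $\ln x$ — gives
$$\frac{d^{2}J}{da^{2}} = \int_{0}^{1} - 5 x^{a} \log{\left(x \right)}^{2} \, dx = - \frac{10}{\left(a + 1\right)^{3}},$$
and the integrand here is exactly the target integrand, so $I = - \frac{10}{\left(a + 1\right)^{3}}$.

Setting $a = \frac{1}{3}$:
$$I = - \frac{135}{32}.$$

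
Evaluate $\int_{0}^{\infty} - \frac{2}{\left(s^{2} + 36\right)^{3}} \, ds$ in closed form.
$- \frac{\pi}{20736}$

Begin with the known result
$$J(a) = \int_{0}^{\infty} - \frac{2}{a^{2} + s^{2}} \, ds = - \frac{\pi}{a}.$$

Differentiating under the integral sign with respect to $a$,
$$\frac{dJ}{da} = \int_{0}^{\infty} \frac{4 a}{\left(a^{2} + s^{2}\right)^{2}} \, ds = \frac{\pi}{a^{2}},$$
so $\int_{0}^{\infty} - \frac{2}{\left(a^{2} + s^{2}\right)^{2}} \, ds = - \frac{\pi}{2 a^{3}}$.

Repeating — each differentiation of $1/(s^2+a^2)^j$ produces $-2ja/(s^2+a^2)^{j+1}$ — and dividing through by $-2ja$ at each step yields, after $2$ differentiations in total,
$$\int_{0}^{\infty} - \frac{2}{\left(a^{2} + s^{2}\right)^{3}} \, ds = - \frac{3 \pi}{8 a^{5}}.$$

Setting $a = 6$:
$$I = - \frac{\pi}{20736}.$$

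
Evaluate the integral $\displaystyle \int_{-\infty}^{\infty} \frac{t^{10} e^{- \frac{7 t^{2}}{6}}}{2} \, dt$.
$\frac{32805 \sqrt{42} \sqrt{\pi}}{33614}$

Begin with the known integral
$$J(a) = \int_{-\infty}^{\infty} \frac{e^{- a t^{2}}}{2} \, dt = \frac{\sqrt{\pi}}{2 \sqrt{a}}.$$

Differentiating under the integral sign brings down a factor of $(-t^2)$:
$$\frac{dJ}{da} = \int_{-\infty}^{\infty} - \frac{t^{2} e^{- a t^{2}}}{2} \, dt = - \frac{\sqrt{\pi}}{4 a^{\frac{3}{2}}}.$$

Repeating $5$ times in total — each differentiation brings down another $(-t^2)$ — gives
$$\frac{d^{5}J}{da^{5}} = \int_{-\infty}^{\infty} - \frac{t^{10} e^{- a t^{2}}}{2} \, dt = - \frac{945 \sqrt{\pi}}{64 a^{\frac{11}{2}}},$$
and the integrand here is $(-1)^{5}$ times the target integrand, so $I = (-1)^{5}\,\frac{d^{5}J}{da^{5}} = \frac{945 \sqrt{\pi}}{64 a^{\frac{11}{2}}}$.

Setting $a = \frac{7}{6}$:
$$I = \frac{32805 \sqrt{42} \sqrt{\pi}}{33614}.$$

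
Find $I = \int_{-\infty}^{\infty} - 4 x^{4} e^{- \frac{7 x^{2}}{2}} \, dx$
$- \frac{12 \sqrt{14} \sqrt{\pi}}{343}$

Consider the simpler parametrised integral
$$J(a) = \int_{-\infty}^{\infty} - 4 e^{- a x^{2}} \, dx = - \frac{4 \sqrt{\pi}}{\sqrt{a}}.$$

Differentiating under the integral sign brings down a factor of $(-x^2)$:
$$\frac{dJ}{da} = \int_{-\infty}^{\infty} 4 x^{2} e^{- a x^{2}} \, dx = \frac{2 \sqrt{\pi}}{a^{\frac{3}{2}}}.$$

Repeating twice in total — each differentiation brings down another $(-x^2)$ — gives
$$\frac{d^{2}J}{da^{2}} = \int_{-\infty}^{\infty} - 4 x^{4} e^{- a x^{2}} \, dx = - \frac{3 \sqrt{\pi}}{a^{\frac{5}{2}}},$$
and the integrand here is exactly the target integrand, so $I = - \frac{3 \sqrt{\pi}}{a^{\frac{5}{2}}}$.

Setting $a = \frac{7}{2}$:
$$I = - \frac{12 \sqrt{14} \sqrt{\pi}}{343}.$$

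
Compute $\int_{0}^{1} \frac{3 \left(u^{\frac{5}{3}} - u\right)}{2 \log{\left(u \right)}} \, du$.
$- \frac{3 \log{\left(3 \right)}}{2} + 3 \log{\left(2 \right)}$

Replace the exponent $1$ by a parameter $a$: let $I(a) = \int_{0}^{1} \frac{3 \left(u^{\frac{5}{3}} - u^{a}\right)}{2 \log{\left(u \right)}} \, du$.

Since $\dfrac{\partial}{\partial a}\,u^{a} = u^{a} \ln u$, the $\ln u$ in the denominator cancels and
$$\frac{dI}{da} = \int_{0}^{1} - \frac{3}{2} u^{a} \, du = - \frac{3}{2} \left[\frac{u^{a+1}}{a+1}\right]_0^1 = - \frac{3}{2 a + 2}.$$

Integrating with respect to $a$ gives $I(a) = - \log{\left(\frac{3 \sqrt{6} \left(a + 1\right)^{\frac{3}{2}}}{32} \right)} + C$.

At $a = \frac{5}{3}$ the integrand is identically $0$, so $I(\frac{5}{3}) = 0$. The closed form gives $0$, hence $C = 0$.

Setting $a = 1$:
$$I = - \frac{3 \log{\left(3 \right)}}{2} + 3 \log{\left(2 \right)}.$$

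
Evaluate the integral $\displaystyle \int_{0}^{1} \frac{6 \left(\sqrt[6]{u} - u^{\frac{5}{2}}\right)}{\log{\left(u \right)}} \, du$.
$- \log{\left(729 \right)}$

Consider the one-parameter family: let $I(a) = \int_{0}^{1} \frac{6 \left(- u^{\frac{5}{2}} + u^{a}\right)}{\log{\left(u \right)}} \, du$.

Since $\dfrac{\partial}{\partial a}\,u^{a} = u^{a} \ln u$, the $\ln u$ in the denominator cancels and
$$\frac{dI}{da} = \int_{0}^{1} 6 u^{a} \, du = 6 \left[\frac{u^{a+1}}{a+1}\right]_0^1 = \frac{6}{a + 1}.$$

Integrating with respect to $a$ gives $I(a) = \log{\left(\frac{64 \left(a + 1\right)^{6}}{117649} \right)} + C$.

At $a = \frac{5}{2}$ the integrand is identically $0$, so $I(\frac{5}{2}) = 0$. The closed form gives $0$, hence $C = 0$.

Setting $a = \frac{1}{6}$:
$$I = - \log{\left(729 \right)}.$$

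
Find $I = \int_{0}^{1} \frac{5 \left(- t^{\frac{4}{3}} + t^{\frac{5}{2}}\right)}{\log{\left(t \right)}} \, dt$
$- \log{\left(\frac{32}{243} \right)}$

Consider the one-parameter family: let $I(a) = \int_{0}^{1} \frac{5 \left(t^{\frac{5}{2}} - t^{a}\right)}{\log{\left(t \right)}} \, dt$.

Since $\dfrac{\partial}{\partial a}\,t^{a} = t^{a} \ln t$, the $\ln t$ in the denominator cancels and
$$\frac{dI}{da} = \int_{0}^{1} -5 t^{a} \, dt = -5 \left[\frac{t^{a+1}}{a+1}\right]_0^1 = - \frac{5}{a + 1}.$$

Integrating with respect to $a$ gives $I(a) = - \log{\left(\frac{32 \left(a + 1\right)^{5}}{16807} \right)} + C$.

At $a = \frac{5}{2}$ the integrand is identically $0$, so $I(\frac{5}{2}) = 0$. The closed form gives $0$, hence $C = 0$.

Setting $a = \frac{4}{3}$:
$$I = - \log{\left(\frac{32}{243} \right)}.$$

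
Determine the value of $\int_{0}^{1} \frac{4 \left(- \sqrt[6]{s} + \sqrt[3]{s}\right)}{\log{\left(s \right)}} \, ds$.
$- \log{\left(\frac{2401}{4096} \right)}$

Introduce a parameter $a$ in the exponent: let $I(a) = \int_{0}^{1} \frac{4 \left(\sqrt[3]{s} - s^{a}\right)}{\log{\left(s \right)}} \, ds$.

Since $\dfrac{\partial}{\partial a}\,s^{a} = s^{a} \ln s$, the $\ln s$ in the denominator cancels and
$$\frac{dI}{da} = \int_{0}^{1} -4 s^{a} \, ds = -4 \left[\frac{s^{a+1}}{a+1}\right]_0^1 = - \frac{4}{a + 1}.$$

Integrating with respect to $a$ gives $I(a) = - \log{\left(\frac{81 \left(a + 1\right)^{4}}{256} \right)} + C$.

At $a = \frac{1}{3}$ the integrand is identically $0$, so $I(\frac{1}{3}) = 0$. The closed form gives $0$, hence $C = 0$.

Setting $a = \frac{1}{6}$:
$$I = - \log{\left(\frac{2401}{4096} \right)}.$$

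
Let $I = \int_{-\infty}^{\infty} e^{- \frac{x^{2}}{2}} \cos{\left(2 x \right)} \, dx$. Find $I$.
$\frac{\sqrt{2} \sqrt{\pi}}{e^{2}}$

Let $b$ denote the cosine frequency and define $I(b) = \int_{-\infty}^{\infty} e^{- \frac{x^{2}}{2}} \cos{\left(b x \right)} \, dx$.

Differentiating under the integral sign,
$$I'(b) = \int_{-\infty}^{\infty} - x e^{- \frac{x^{2}}{2}} \sin{\left(b x \right)} \, dx.$$

Integrate $\int_{-\infty}^{\infty} x \sin(b x)\, e^{- \frac{x^{2}}{2}}\, dx$ by parts with $u = \sin(b x)$ and $dv = x\, e^{- \frac{x^{2}}{2}}\, dx$, giving $v = - e^{- \frac{x^{2}}{2}}$. The boundary term vanishes and
$$\int_{-\infty}^{\infty} x \sin(b x)\, e^{- \frac{x^{2}}{2}}\, dx = b \int_{-\infty}^{\infty} \cos(b x)\, e^{- \frac{x^{2}}{2}}\, dx,$$
so $I'(b) = - b\, I(b)$.

This is a separable first-order ODE; solving with the initial condition $I(0) = \int_{-\infty}^{\infty} e^{- \frac{x^{2}}{2}}\,dx = \sqrt{2} \sqrt{\pi}$ gives
$$I(b) = \sqrt{2} \sqrt{\pi} e^{- \frac{b^{2}}{2}}.$$

Setting $b = 2$:
$$I = \frac{\sqrt{2} \sqrt{\pi}}{e^{2}}.$$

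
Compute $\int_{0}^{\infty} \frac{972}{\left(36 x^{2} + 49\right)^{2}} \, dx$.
$\frac{81 \pi}{686}$

Begin with the known result
$$J(a) = \int_{0}^{\infty} \frac{3}{4 \left(a^{2} + x^{2}\right)} \, dx = \frac{3 \pi}{8 a}.$$

Differentiating under the integral sign with respect to $a$,
$$\frac{dJ}{da} = \int_{0}^{\infty} - \frac{3 a}{2 \left(a^{2} + x^{2}\right)^{2}} \, dx = - \frac{3 \pi}{8 a^{2}},$$
so $\int_{0}^{\infty} \frac{3}{4 \left(a^{2} + x^{2}\right)^{2}} \, dx = \frac{3 \pi}{16 a^{3}}$.

Setting $a = \frac{7}{6}$:
$$I = \frac{81 \pi}{686}.$$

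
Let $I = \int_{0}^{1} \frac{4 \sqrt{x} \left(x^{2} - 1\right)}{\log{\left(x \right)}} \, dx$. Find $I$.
$\log{\left(\frac{2401}{81} \right)}$

Replace the exponent $\frac{5}{2}$ by a parameter $a$: let $I(a) = \int_{0}^{1} \frac{4 \left(- \sqrt{x} + x^{a}\right)}{\log{\left(x \right)}} \, dx$.

Since $\dfrac{\partial}{\partial a}\,x^{a} = x^{a} \ln x$, the $\ln x$ in the denominator cancels and
$$\frac{dI}{da} = \int_{0}^{1} 4 x^{a} \, dx = 4 \left[\frac{x^{a+1}}{a+1}\right]_0^1 = \frac{4}{a + 1}.$$

Integrating with respect to $a$ gives $I(a) = \log{\left(\frac{16 \left(a + 1\right)^{4}}{81} \right)} + C$.

At $a = \frac{1}{2}$ the integrand is identically $0$, so $I(\frac{1}{2}) = 0$. The closed form gives $0$, hence $C = 0$.

Setting $a = \frac{5}{2}$:
$$I = \log{\left(\frac{2401}{81} \right)}.$$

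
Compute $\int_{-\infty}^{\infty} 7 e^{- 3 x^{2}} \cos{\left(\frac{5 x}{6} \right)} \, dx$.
$\frac{7 \sqrt{3} \sqrt{\pi}}{3 e^{\frac{25}{432}}}$

Treat the cosine frequency as a parameter and define $I(b) = \int_{-\infty}^{\infty} 7 e^{- 3 x^{2}} \cos{\left(b x \right)} \, dx$.

Differentiating under the integral sign,
$$I'(b) = \int_{-\infty}^{\infty} - 7 x e^{- 3 x^{2}} \sin{\left(b x \right)} \, dx.$$

Integrate $\int_{-\infty}^{\infty} x \sin(b x)\, e^{- 3 x^{2}}\, dx$ by parts with $u = \sin(b x)$ and $dv = x\, e^{- 3 x^{2}}\, dx$, giving $v = - \frac{e^{- 3 x^{2}}}{6}$. The boundary term vanishes and
$$\int_{-\infty}^{\infty} x \sin(b x)\, e^{- 3 x^{2}}\, dx = \frac{b}{6} \int_{-\infty}^{\infty} \cos(b x)\, e^{- 3 x^{2}}\, dx,$$
so $I'(b) = - \frac{b}{6}\, I(b)$.

This is a separable first-order ODE; solving with the initial condition $I(0) = \int_{-\infty}^{\infty} 7 e^{- 3 x^{2}}\,dx = \frac{7 \sqrt{3} \sqrt{\pi}}{3}$ gives
$$I(b) = \frac{7 \sqrt{3} \sqrt{\pi} e^{- \frac{b^{2}}{12}}}{3}.$$

Setting $b = \frac{5}{6}$:
$$I = \frac{7 \sqrt{3} \sqrt{\pi}}{3 e^{\frac{25}{432}}}.$$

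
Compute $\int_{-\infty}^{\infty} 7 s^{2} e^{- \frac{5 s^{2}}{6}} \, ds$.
$\frac{21 \sqrt{30} \sqrt{\pi}}{25}$

Consider the simpler parametrised integral
$$J(a) = \int_{-\infty}^{\infty} 7 e^{- a s^{2}} \, ds = \frac{7 \sqrt{\pi}}{\sqrt{a}}.$$

Differentiating under the integral sign brings down a factor of $(-s^2)$:
$$\frac{dJ}{da} = \int_{-\infty}^{\infty} - 7 s^{2} e^{- a s^{2}} \, ds = - \frac{7 \sqrt{\pi}}{2 a^{\frac{3}{2}}}.$$

The integral on the left is $-I$, so $I = \frac{7 \sqrt{\pi}}{2 a^{\frac{3}{2}}}$.

Setting $a = \frac{5}{6}$:
$$I = \frac{21 \sqrt{30} \sqrt{\pi}}{25}.$$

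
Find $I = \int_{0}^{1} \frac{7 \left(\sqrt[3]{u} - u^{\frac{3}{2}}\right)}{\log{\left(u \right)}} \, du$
$- \log{\left(\frac{170859375}{2097152} \right)}$

Consider the one-parameter family: let $I(a) = \int_{0}^{1} \frac{7 \left(\sqrt[3]{u} - u^{a}\right)}{\log{\left(u \right)}} \, du$.

Since $\dfrac{\partial}{\partial a}\,u^{a} = u^{a} \ln u$, the $\ln u$ in the denominator cancels and
$$\frac{dI}{da} = \int_{0}^{1} -7 u^{a} \, du = -7 \left[\frac{u^{a+1}}{a+1}\right]_0^1 = - \frac{7}{a + 1}.$$

Integrating with respect to $a$ gives $I(a) = - \log{\left(\frac{2187 \left(a + 1\right)^{7}}{16384} \right)} + C$.

At $a = \frac{1}{3}$ the integrand is identically $0$, so $I(\frac{1}{3}) = 0$. The closed form gives $0$, hence $C = 0$.

Setting $a = \frac{3}{2}$:
$$I = - \log{\left(\frac{170859375}{2097152} \right)}.$$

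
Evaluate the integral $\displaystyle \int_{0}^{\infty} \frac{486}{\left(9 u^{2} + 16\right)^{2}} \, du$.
$\frac{81 \pi}{128}$

Begin with the known result
$$J(a) = \int_{0}^{\infty} \frac{6}{a^{2} + u^{2}} \, du = \frac{3 \pi}{a}.$$

Differentiating under the integral sign with respect to $a$,
$$\frac{dJ}{da} = \int_{0}^{\infty} - \frac{12 a}{\left(a^{2} + u^{2}\right)^{2}} \, du = - \frac{3 \pi}{a^{2}},$$
so $\int_{0}^{\infty} \frac{6}{\left(a^{2} + u^{2}\right)^{2}} \, du = \frac{3 \pi}{2 a^{3}}$.

Setting $a = \frac{4}{3}$:
$$I = \frac{81 \pi}{128}.$$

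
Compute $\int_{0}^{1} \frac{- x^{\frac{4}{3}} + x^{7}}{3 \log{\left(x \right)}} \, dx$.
$- \frac{\log{\left(7 \right)}}{3} + \frac{\log{\left(3 \right)}}{3} + \log{\left(2 \right)}$

Introduce a parameter $a$ in the exponent: let $I(a) = \int_{0}^{1} \frac{x^{7} - x^{a}}{3 \log{\left(x \right)}} \, dx$.

Since $\dfrac{\partial}{\partial a}\,x^{a} = x^{a} \ln x$, the $\ln x$ in the denominator cancels and
$$\frac{dI}{da} = \int_{0}^{1} - \frac{1}{3} x^{a} \, dx = - \frac{1}{3} \left[\frac{x^{a+1}}{a+1}\right]_0^1 = - \frac{1}{3 a + 3}.$$

Integrating with respect to $a$ gives $I(a) = - \frac{\log{\left(a + 1 \right)}}{3} + \log{\left(2 \right)} + C$.

At $a = 7$ the integrand is identically $0$, so $I(7) = 0$. The closed form gives $0$, hence $C = 0$.

Setting $a = \frac{4}{3}$:
$$I = - \frac{\log{\left(7 \right)}}{3} + \frac{\log{\left(3 \right)}}{3} + \log{\left(2 \right)}.$$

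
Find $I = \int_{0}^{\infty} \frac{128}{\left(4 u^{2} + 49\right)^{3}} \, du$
$\frac{12 \pi}{16807}$

Start from the standard arctangent integral
$$J(a) = \int_{0}^{\infty} \frac{2}{a^{2} + u^{2}} \, du = \frac{\pi}{a}.$$

Differentiating under the integral sign with respect to $a$,
$$\frac{dJ}{da} = \int_{0}^{\infty} - \frac{4 a}{\left(a^{2} + u^{2}\right)^{2}} \, du = - \frac{\pi}{a^{2}},$$
so $\int_{0}^{\infty} \frac{2}{\left(a^{2} + u^{2}\right)^{2}} \, du = \frac{\pi}{2 a^{3}}$.

Repeating — each differentiation of $1/(u^2+a^2)^j$ produces $-2ja/(u^2+a^2)^{j+1}$ — and dividing through by $-2ja$ at each step yields, after $2$ differentiations in total,
$$\int_{0}^{\infty} \frac{2}{\left(a^{2} + u^{2}\right)^{3}} \, du = \frac{3 \pi}{8 a^{5}}.$$

Setting $a = \frac{7}{2}$:
$$I = \frac{12 \pi}{16807}.$$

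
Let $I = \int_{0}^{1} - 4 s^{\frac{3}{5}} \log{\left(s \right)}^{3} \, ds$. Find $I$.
$\frac{1875}{512}$

Begin with the known integral
$$J(a) = \int_{0}^{1} - 4 s^{a} \, ds = - \frac{4}{a + 1}.$$

Differentiating under the integral sign brings down a factor of $\ln s$:
$$\frac{dJ}{da} = \int_{0}^{1} - 4 s^{a} \log{\left(s \right)} \, ds = \frac{4}{\left(a + 1\right)^{2}}.$$

Repeating $3$ times in total — each differentiation brings down another $\ln s$ — gives
$$\frac{d^{3}J}{da^{3}} = \int_{0}^{1} - 4 s^{a} \log{\left(s \right)}^{3} \, ds = \frac{24}{\left(a + 1\right)^{4}},$$
and the integrand here is exactly the target integrand, so $I = \frac{24}{\left(a + 1\right)^{4}}$.

Setting $a = \frac{3}{5}$:
$$I = \frac{1875}{512}.$$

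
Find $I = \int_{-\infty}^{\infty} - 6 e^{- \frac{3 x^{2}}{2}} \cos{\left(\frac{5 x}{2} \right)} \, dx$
$- \frac{2 \sqrt{6} \sqrt{\pi}}{e^{\frac{25}{24}}}$

Let $b$ denote the cosine frequency and define $I(b) = \int_{-\infty}^{\infty} - 6 e^{- \frac{3 x^{2}}{2}} \cos{\left(b x \right)} \, dx$.

Differentiating under the integral sign,
$$I'(b) = \int_{-\infty}^{\infty} 6 x e^{- \frac{3 x^{2}}{2}} \sin{\left(b x \right)} \, dx.$$

Integrate $\int_{-\infty}^{\infty} x \sin(b x)\, e^{- \frac{3 x^{2}}{2}}\, dx$ by parts with $u = \sin(b x)$ and $dv = x\, e^{- \frac{3 x^{2}}{2}}\, dx$, giving $v = - \frac{e^{- \frac{3 x^{2}}{2}}}{3}$. The boundary term vanishes and
$$\int_{-\infty}^{\infty} x \sin(b x)\, e^{- \frac{3 x^{2}}{2}}\, dx = \frac{b}{3} \int_{-\infty}^{\infty} \cos(b x)\, e^{- \frac{3 x^{2}}{2}}\, dx,$$
so $I'(b) = - \frac{b}{3}\, I(b)$.

This is a separable first-order ODE; solving with the initial condition $I(0) = \int_{-\infty}^{\infty} - 6 e^{- \frac{3 x^{2}}{2}}\,dx = - 2 \sqrt{6} \sqrt{\pi}$ gives
$$I(b) = - 2 \sqrt{6} \sqrt{\pi} e^{- \frac{b^{2}}{6}}.$$

Setting $b = \frac{5}{2}$:
$$I = - \frac{2 \sqrt{6} \sqrt{\pi}}{e^{\frac{25}{24}}}.$$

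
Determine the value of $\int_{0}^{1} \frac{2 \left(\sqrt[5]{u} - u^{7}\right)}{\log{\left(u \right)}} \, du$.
$\log{\left(\frac{9}{400} \right)}$

Replace the exponent $\frac{1}{5}$ by a parameter $a$: let $I(a) = \int_{0}^{1} \frac{2 \left(- u^{7} + u^{a}\right)}{\log{\left(u \right)}} \, du$.

Since $\dfrac{\partial}{\partial a}\,u^{a} = u^{a} \ln u$, the $\ln u$ in the denominator cancels and
$$\frac{dI}{da} = \int_{0}^{1} 2 u^{a} \, du = 2 \left[\frac{u^{a+1}}{a+1}\right]_0^1 = \frac{2}{a + 1}.$$

Integrating with respect to $a$ gives $I(a) = \log{\left(\frac{\left(a + 1\right)^{2}}{64} \right)} + C$.

At $a = 7$ the integrand is identically $0$, so $I(7) = 0$. The closed form gives $0$, hence $C = 0$.

Setting $a = \frac{1}{5}$:
$$I = \log{\left(\frac{9}{400} \right)}.$$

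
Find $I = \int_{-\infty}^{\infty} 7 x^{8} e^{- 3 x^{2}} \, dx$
$\frac{245 \sqrt{3} \sqrt{\pi}}{1296}$

Consider the simpler parametrised integral
$$J(a) = \int_{-\infty}^{\infty} 7 e^{- a x^{2}} \, dx = \frac{7 \sqrt{\pi}}{\sqrt{a}}.$$

Differentiating under the integral sign brings down a factor of $(-x^2)$:
$$\frac{dJ}{da} = \int_{-\infty}^{\infty} - 7 x^{2} e^{- a x^{2}} \, dx = - \frac{7 \sqrt{\pi}}{2 a^{\frac{3}{2}}}.$$

Repeating $4$ times in total — each differentiation brings down another $(-x^2)$ — gives
$$\frac{d^{4}J}{da^{4}} = \int_{-\infty}^{\infty} 7 x^{8} e^{- a x^{2}} \, dx = \frac{735 \sqrt{\pi}}{16 a^{\frac{9}{2}}},$$
and the integrand here is exactly the target integrand, so $I = \frac{735 \sqrt{\pi}}{16 a^{\frac{9}{2}}}$.

Setting $a = 3$:
$$I = \frac{245 \sqrt{3} \sqrt{\pi}}{1296}.$$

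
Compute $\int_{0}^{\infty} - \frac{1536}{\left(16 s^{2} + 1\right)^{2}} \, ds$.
$- 96 \pi$

Begin with the known result
$$J(a) = \int_{0}^{\infty} - \frac{6}{a^{2} + s^{2}} \, ds = - \frac{3 \pi}{a}.$$

Differentiating under the integral sign with respect to $a$,
$$\frac{dJ}{da} = \int_{0}^{\infty} \frac{12 a}{\left(a^{2} + s^{2}\right)^{2}} \, ds = \frac{3 \pi}{a^{2}},$$
so $\int_{0}^{\infty} - \frac{6}{\left(a^{2} + s^{2}\right)^{2}} \, ds = - \frac{3 \pi}{2 a^{3}}$.

Setting $a = \frac{1}{4}$:
$$I = - 96 \pi.$$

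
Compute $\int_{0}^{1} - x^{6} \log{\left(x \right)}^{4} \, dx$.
$- \frac{24}{16807}$

Begin with the known integral
$$J(a) = \int_{0}^{1} - x^{a} \, dx = - \frac{1}{a + 1}.$$

Differentiating under the integral sign brings down a factor of $\ln x$:
$$\frac{dJ}{da} = \int_{0}^{1} - x^{a} \log{\left(x \right)} \, dx = \frac{1}{\left(a + 1\right)^{2}}.$$

Repeating $4$ times in total — each differentiation brings down another $\ln x$ — gives
$$\frac{d^{4}J}{da^{4}} = \int_{0}^{1} - x^{a} \log{\left(x \right)}^{4} \, dx = - \frac{24}{\left(a + 1\right)^{5}},$$
and the integrand here is exactly the target integrand, so $I = - \frac{24}{\left(a + 1\right)^{5}}$.

Setting $a = 6$:
$$I = - \frac{24}{16807}.$$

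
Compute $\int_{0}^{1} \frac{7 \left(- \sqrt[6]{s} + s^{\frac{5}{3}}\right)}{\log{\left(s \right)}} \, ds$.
$\log{\left(\frac{268435456}{823543} \right)}$

Introduce a parameter $a$ in the exponent: let $I(a) = \int_{0}^{1} \frac{7 \left(- \sqrt[6]{s} + s^{a}\right)}{\log{\left(s \right)}} \, ds$.

Since $\dfrac{\partial}{\partial a}\,s^{a} = s^{a} \ln s$, the $\ln s$ in the denominator cancels and
$$\frac{dI}{da} = \int_{0}^{1} 7 s^{a} \, ds = 7 \left[\frac{s^{a+1}}{a+1}\right]_0^1 = \frac{7}{a + 1}.$$

Integrating with respect to $a$ gives $I(a) = \log{\left(\frac{279936 \left(a + 1\right)^{7}}{823543} \right)} + C$.

At $a = \frac{1}{6}$ the integrand is identically $0$, so $I(\frac{1}{6}) = 0$. The closed form gives $0$, hence $C = 0$.

Setting $a = \frac{5}{3}$:
$$I = \log{\left(\frac{268435456}{823543} \right)}.$$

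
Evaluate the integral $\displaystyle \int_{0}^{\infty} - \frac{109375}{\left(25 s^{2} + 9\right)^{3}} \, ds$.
$- \frac{21875 \pi}{1296}$

Start from the standard arctangent integral
$$J(a) = \int_{0}^{\infty} - \frac{7}{a^{2} + s^{2}} \, ds = - \frac{7 \pi}{2 a}.$$

Differentiating under the integral sign with respect to $a$,
$$\frac{dJ}{da} = \int_{0}^{\infty} \frac{14 a}{\left(a^{2} + s^{2}\right)^{2}} \, ds = \frac{7 \pi}{2 a^{2}},$$
so $\int_{0}^{\infty} - \frac{7}{\left(a^{2} + s^{2}\right)^{2}} \, ds = - \frac{7 \pi}{4 a^{3}}$.

Repeating — each differentiation of $1/(s^2+a^2)^j$ produces $-2ja/(s^2+a^2)^{j+1}$ — and dividing through by $-2ja$ at each step yields, after $2$ differentiations in total,
$$\int_{0}^{\infty} - \frac{7}{\left(a^{2} + s^{2}\right)^{3}} \, ds = - \frac{21 \pi}{16 a^{5}}.$$

Setting $a = \frac{3}{5}$:
$$I = - \frac{21875 \pi}{1296}.$$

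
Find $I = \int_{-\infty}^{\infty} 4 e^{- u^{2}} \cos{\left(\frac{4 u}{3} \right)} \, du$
$\frac{4 \sqrt{\pi}}{e^{\frac{4}{9}}}$

Treat the cosine frequency as a parameter and define $I(b) = \int_{-\infty}^{\infty} 4 e^{- u^{2}} \cos{\left(b u \right)} \, du$.

Differentiating under the integral sign,
$$I'(b) = \int_{-\infty}^{\infty} - 4 u e^{- u^{2}} \sin{\left(b u \right)} \, du.$$

Integrate $\int_{-\infty}^{\infty} u \sin(b u)\, e^{- u^{2}}\, du$ by parts with $w = \sin(b u)$ and $dv = u\, e^{- u^{2}}\, du$, giving $v = - \frac{e^{- u^{2}}}{2}$. The boundary term vanishes and
$$\int_{-\infty}^{\infty} u \sin(b u)\, e^{- u^{2}}\, du = \frac{b}{2} \int_{-\infty}^{\infty} \cos(b u)\, e^{- u^{2}}\, du,$$
so $I'(b) = - \frac{b}{2}\, I(b)$.

This is a separable first-order ODE; solving with the initial condition $I(0) = \int_{-\infty}^{\infty} 4 e^{- u^{2}}\,du = 4 \sqrt{\pi}$ gives
$$I(b) = 4 \sqrt{\pi} e^{- \frac{b^{2}}{4}}.$$

Setting $b = \frac{4}{3}$:
$$I = \frac{4 \sqrt{\pi}}{e^{\frac{4}{9}}}.$$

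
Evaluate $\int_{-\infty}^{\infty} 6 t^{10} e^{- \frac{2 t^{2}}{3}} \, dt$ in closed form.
$\frac{688905 \sqrt{6} \sqrt{\pi}}{1024}$

Start from the elementary integral
$$J(a) = \int_{-\infty}^{\infty} 6 e^{- a t^{2}} \, dt = \frac{6 \sqrt{\pi}}{\sqrt{a}}.$$

Differentiating under the integral sign brings down a factor of $(-t^2)$:
$$\frac{dJ}{da} = \int_{-\infty}^{\infty} - 6 t^{2} e^{- a t^{2}} \, dt = - \frac{3 \sqrt{\pi}}{a^{\frac{3}{2}}}.$$

Repeating $5$ times in total — each differentiation brings down another $(-t^2)$ — gives
$$\frac{d^{5}J}{da^{5}} = \int_{-\infty}^{\infty} - 6 t^{10} e^{- a t^{2}} \, dt = - \frac{2835 \sqrt{\pi}}{16 a^{\frac{11}{2}}},$$
and the integrand here is $(-1)^{5}$ times the target integrand, so $I = (-1)^{5}\,\frac{d^{5}J}{da^{5}} = \frac{2835 \sqrt{\pi}}{16 a^{\frac{11}{2}}}$.

Setting $a = \frac{2}{3}$:
$$I = \frac{688905 \sqrt{6} \sqrt{\pi}}{1024}.$$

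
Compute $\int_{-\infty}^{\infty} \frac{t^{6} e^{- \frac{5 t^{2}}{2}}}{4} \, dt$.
$\frac{3 \sqrt{10} \sqrt{\pi}}{500}$

Start from the elementary integral
$$J(a) = \int_{-\infty}^{\infty} \frac{e^{- a t^{2}}}{4} \, dt = \frac{\sqrt{\pi}}{4 \sqrt{a}}.$$

Differentiating under the integral sign brings down a factor of $(-t^2)$:
$$\frac{dJ}{da} = \int_{-\infty}^{\infty} - \frac{t^{2} e^{- a t^{2}}}{4} \, dt = - \frac{\sqrt{\pi}}{8 a^{\frac{3}{2}}}.$$

Repeating $3$ times in total — each differentiation brings down another $(-t^2)$ — gives
$$\frac{d^{3}J}{da^{3}} = \int_{-\infty}^{\infty} - \frac{t^{6} e^{- a t^{2}}}{4} \, dt = - \frac{15 \sqrt{\pi}}{32 a^{\frac{7}{2}}},$$
and the integrand here is $(-1)^{3}$ times the target integrand, so $I = (-1)^{3}\,\frac{d^{3}J}{da^{3}} = \frac{15 \sqrt{\pi}}{32 a^{\frac{7}{2}}}$.

Setting $a = \frac{5}{2}$:
$$I = \frac{3 \sqrt{10} \sqrt{\pi}}{500}.$$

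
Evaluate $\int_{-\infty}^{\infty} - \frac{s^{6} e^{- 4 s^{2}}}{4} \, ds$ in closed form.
$- \frac{15 \sqrt{\pi}}{4096}$

Begin with the known integral
$$J(a) = \int_{-\infty}^{\infty} - \frac{e^{- a s^{2}}}{4} \, ds = - \frac{\sqrt{\pi}}{4 \sqrt{a}}.$$

Differentiating under the integral sign brings down a factor of $(-s^2)$:
$$\frac{dJ}{da} = \int_{-\infty}^{\infty} \frac{s^{2} e^{- a s^{2}}}{4} \, ds = \frac{\sqrt{\pi}}{8 a^{\frac{3}{2}}}.$$

Repeating $3$ times in total — each differentiation brings down another $(-s^2)$ — gives
$$\frac{d^{3}J}{da^{3}} = \int_{-\infty}^{\infty} \frac{s^{6} e^{- a s^{2}}}{4} \, ds = \frac{15 \sqrt{\pi}}{32 a^{\frac{7}{2}}},$$
and the integrand here is $(-1)^{3}$ times the target integrand, so $I = (-1)^{3}\,\frac{d^{3}J}{da^{3}} = - \frac{15 \sqrt{\pi}}{32 a^{\frac{7}{2}}}$.

Setting $a = 4$:
$$I = - \frac{15 \sqrt{\pi}}{4096}.$$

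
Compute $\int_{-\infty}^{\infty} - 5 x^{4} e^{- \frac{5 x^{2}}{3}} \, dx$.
$- \frac{27 \sqrt{15} \sqrt{\pi}}{100}$

Start from the elementary integral
$$J(a) = \int_{-\infty}^{\infty} - 5 e^{- a x^{2}} \, dx = - \frac{5 \sqrt{\pi}}{\sqrt{a}}.$$

Differentiating under the integral sign brings down a factor of $(-x^2)$:
$$\frac{dJ}{da} = \int_{-\infty}^{\infty} 5 x^{2} e^{- a x^{2}} \, dx = \frac{5 \sqrt{\pi}}{2 a^{\frac{3}{2}}}.$$

Repeating twice in total — each differentiation brings down another $(-x^2)$ — gives
$$\frac{d^{2}J}{da^{2}} = \int_{-\infty}^{\infty} - 5 x^{4} e^{- a x^{2}} \, dx = - \frac{15 \sqrt{\pi}}{4 a^{\frac{5}{2}}},$$
and the integrand here is exactly the target integrand, so $I = - \frac{15 \sqrt{\pi}}{4 a^{\frac{5}{2}}}$.

Setting $a = \frac{5}{3}$:
$$I = - \frac{27 \sqrt{15} \sqrt{\pi}}{100}.$$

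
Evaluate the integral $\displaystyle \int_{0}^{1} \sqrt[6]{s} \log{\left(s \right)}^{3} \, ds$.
$- \frac{7776}{2401}$

Begin with the known integral
$$J(a) = \int_{0}^{1} s^{a} \, ds = \frac{1}{a + 1}.$$

Differentiating under the integral sign brings down a factor of $\ln s$:
$$\frac{dJ}{da} = \int_{0}^{1} s^{a} \log{\left(s \right)} \, ds = - \frac{1}{\left(a + 1\right)^{2}}.$$

Repeating $3$ times in total — each differentiation brings down another $\ln s$ — gives
$$\frac{d^{3}J}{da^{3}} = \int_{0}^{1} s^{a} \log{\left(s \right)}^{3} \, ds = - \frac{6}{\left(a + 1\right)^{4}},$$
and the integrand here is exactly the target integrand, so $I = - \frac{6}{\left(a + 1\right)^{4}}$.

Setting $a = \frac{1}{6}$:
$$I = - \frac{7776}{2401}.$$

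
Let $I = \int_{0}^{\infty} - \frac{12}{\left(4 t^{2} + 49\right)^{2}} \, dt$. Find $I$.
$- \frac{3 \pi}{686}$

Begin with the known result
$$J(a) = \int_{0}^{\infty} - \frac{3}{4 \left(a^{2} + t^{2}\right)} \, dt = - \frac{3 \pi}{8 a}.$$

Differentiating under the integral sign with respect to $a$,
$$\frac{dJ}{da} = \int_{0}^{\infty} \frac{3 a}{2 \left(a^{2} + t^{2}\right)^{2}} \, dt = \frac{3 \pi}{8 a^{2}},$$
so $\int_{0}^{\infty} - \frac{3}{4 \left(a^{2} + t^{2}\right)^{2}} \, dt = - \frac{3 \pi}{16 a^{3}}$.

Setting $a = \frac{7}{2}$:
$$I = - \frac{3 \pi}{686}.$$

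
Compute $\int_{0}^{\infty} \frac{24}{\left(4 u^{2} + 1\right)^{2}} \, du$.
$3 \pi$

Begin with the known result
$$J(a) = \int_{0}^{\infty} \frac{3}{2 \left(a^{2} + u^{2}\right)} \, du = \frac{3 \pi}{4 a}.$$

Differentiating under the integral sign with respect to $a$,
$$\frac{dJ}{da} = \int_{0}^{\infty} - \frac{3 a}{\left(a^{2} + u^{2}\right)^{2}} \, du = - \frac{3 \pi}{4 a^{2}},$$
so $\int_{0}^{\infty} \frac{3}{2 \left(a^{2} + u^{2}\right)^{2}} \, du = \frac{3 \pi}{8 a^{3}}$.

Setting $a = \frac{1}{2}$:
$$I = 3 \pi.$$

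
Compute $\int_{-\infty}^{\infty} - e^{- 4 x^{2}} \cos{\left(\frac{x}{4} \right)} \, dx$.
$- \frac{\sqrt{\pi}}{2 e^{\frac{1}{256}}}$

Define $I(b) = \int_{-\infty}^{\infty} - e^{- 4 x^{2}} \cos{\left(b x \right)} \, dx$.

Differentiating under the integral sign,
$$I'(b) = \int_{-\infty}^{\infty} x e^{- 4 x^{2}} \sin{\left(b x \right)} \, dx.$$

Integrate $\int_{-\infty}^{\infty} x \sin(b x)\, e^{- 4 x^{2}}\, dx$ by parts with $u = \sin(b x)$ and $dv = x\, e^{- 4 x^{2}}\, dx$, giving $v = - \frac{e^{- 4 x^{2}}}{8}$. The boundary term vanishes and
$$\int_{-\infty}^{\infty} x \sin(b x)\, e^{- 4 x^{2}}\, dx = \frac{b}{8} \int_{-\infty}^{\infty} \cos(b x)\, e^{- 4 x^{2}}\, dx,$$
so $I'(b) = - \frac{b}{8}\, I(b)$.

This is a separable first-order ODE; solving with the initial condition $I(0) = \int_{-\infty}^{\infty} - e^{- 4 x^{2}}\,dx = - \frac{\sqrt{\pi}}{2}$ gives
$$I(b) = - \frac{\sqrt{\pi} e^{- \frac{b^{2}}{16}}}{2}.$$

Setting $b = \frac{1}{4}$:
$$I = - \frac{\sqrt{\pi}}{2 e^{\frac{1}{256}}}.$$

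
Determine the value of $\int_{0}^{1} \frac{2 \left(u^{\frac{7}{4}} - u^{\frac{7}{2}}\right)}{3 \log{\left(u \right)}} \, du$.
$- \frac{\log{\left(132 \right)}}{3} - \log{\left(3 \right)} + \log{\left(11 \right)}$

Replace the exponent $\frac{7}{2}$ by a parameter $a$: let $I(a) = \int_{0}^{1} \frac{2 \left(u^{\frac{7}{4}} - u^{a}\right)}{3 \log{\left(u \right)}} \, du$.

Since $\dfrac{\partial}{\partial a}\,u^{a} = u^{a} \ln u$, the $\ln u$ in the denominator cancels and
$$\frac{dI}{da} = \int_{0}^{1} - \frac{2}{3} u^{a} \, du = - \frac{2}{3} \left[\frac{u^{a+1}}{a+1}\right]_0^1 = - \frac{2}{3 a + 3}.$$

Integrating with respect to $a$ gives $I(a) = - \log{\left(\frac{2 \sqrt[3]{22} \left(a + 1\right)^{\frac{2}{3}}}{11} \right)} + C$.

At $a = \frac{7}{4}$ the integrand is identically $0$, so $I(\frac{7}{4}) = 0$. The closed form gives $0$, hence $C = 0$.

Setting $a = \frac{7}{2}$:
$$I = - \frac{\log{\left(132 \right)}}{3} - \log{\left(3 \right)} + \log{\left(11 \right)}.$$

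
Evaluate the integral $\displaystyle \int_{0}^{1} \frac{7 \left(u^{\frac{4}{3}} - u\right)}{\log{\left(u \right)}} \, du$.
$- \log{\left(\frac{279936}{823543} \right)}$

Introduce a parameter $a$ in the exponent: let $I(a) = \int_{0}^{1} \frac{7 \left(u^{\frac{4}{3}} - u^{a}\right)}{\log{\left(u \right)}} \, du$.

Since $\dfrac{\partial}{\partial a}\,u^{a} = u^{a} \ln u$, the $\ln u$ in the denominator cancels and
$$\frac{dI}{da} = \int_{0}^{1} -7 u^{a} \, du = -7 \left[\frac{u^{a+1}}{a+1}\right]_0^1 = - \frac{7}{a + 1}.$$

Integrating with respect to $a$ gives $I(a) = - \log{\left(\frac{2187 \left(a + 1\right)^{7}}{823543} \right)} + C$.

At $a = \frac{4}{3}$ the integrand is identically $0$, so $I(\frac{4}{3}) = 0$. The closed form gives $0$, hence $C = 0$.

Setting $a = 1$:
$$I = - \log{\left(\frac{279936}{823543} \right)}.$$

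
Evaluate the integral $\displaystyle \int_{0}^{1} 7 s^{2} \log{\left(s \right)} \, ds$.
$- \frac{7}{9}$

Begin with the known integral
$$J(a) = \int_{0}^{1} 7 s^{a} \, ds = \frac{7}{a + 1}.$$

Differentiating under the integral sign brings down a factor of $\ln s$:
$$\frac{dJ}{da} = \int_{0}^{1} 7 s^{a} \log{\left(s \right)} \, ds = - \frac{7}{\left(a + 1\right)^{2}}.$$

The integral on the left is $I$, so $I = - \frac{7}{\left(a + 1\right)^{2}}$.

Setting $a = 2$:
$$I = - \frac{7}{9}.$$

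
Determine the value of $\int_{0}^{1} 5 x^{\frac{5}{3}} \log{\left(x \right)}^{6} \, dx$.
$\frac{492075}{131072}$

Consider the simpler parametrised integral
$$J(a) = \int_{0}^{1} 5 x^{a} \, dx = \frac{5}{a + 1}.$$

Differentiating under the integral sign brings down a factor of $\ln x$:
$$\frac{dJ}{da} = \int_{0}^{1} 5 x^{a} \log{\left(x \right)} \, dx = - \frac{5}{\left(a + 1\right)^{2}}.$$

Repeating $6$ times in total — each differentiation brings down another $\ln x$ — gives
$$\frac{d^{6}J}{da^{6}} = \int_{0}^{1} 5 x^{a} \log{\left(x \right)}^{6} \, dx = \frac{3600}{\left(a + 1\right)^{7}},$$
and the integrand here is exactly the target integrand, so $I = \frac{3600}{\left(a + 1\right)^{7}}$.

Setting $a = \frac{5}{3}$:
$$I = \frac{492075}{131072}.$$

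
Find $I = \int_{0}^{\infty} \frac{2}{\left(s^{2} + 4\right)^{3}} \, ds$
$\frac{3 \pi}{256}$

Start from the standard arctangent integral
$$J(a) = \int_{0}^{\infty} \frac{2}{a^{2} + s^{2}} \, ds = \frac{\pi}{a}.$$

Differentiating under the integral sign with respect to $a$,
$$\frac{dJ}{da} = \int_{0}^{\infty} - \frac{4 a}{\left(a^{2} + s^{2}\right)^{2}} \, ds = - \frac{\pi}{a^{2}},$$
so $\int_{0}^{\infty} \frac{2}{\left(a^{2} + s^{2}\right)^{2}} \, ds = \frac{\pi}{2 a^{3}}$.

Repeating — each differentiation of $1/(s^2+a^2)^j$ produces $-2ja/(s^2+a^2)^{j+1}$ — and dividing through by $-2ja$ at each step yields, after $2$ differentiations in total,
$$\int_{0}^{\infty} \frac{2}{\left(a^{2} + s^{2}\right)^{3}} \, ds = \frac{3 \pi}{8 a^{5}}.$$

Setting $a = 2$:
$$I = \frac{3 \pi}{256}.$$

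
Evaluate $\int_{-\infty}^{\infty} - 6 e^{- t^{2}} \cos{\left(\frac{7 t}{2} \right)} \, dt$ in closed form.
$- \frac{6 \sqrt{\pi}}{e^{\frac{49}{16}}}$

Let $b$ denote the cosine frequency and define $I(b) = \int_{-\infty}^{\infty} - 6 e^{- t^{2}} \cos{\left(b t \right)} \, dt$.

Differentiating under the integral sign,
$$I'(b) = \int_{-\infty}^{\infty} 6 t e^{- t^{2}} \sin{\left(b t \right)} \, dt.$$

Integrate $\int_{-\infty}^{\infty} t \sin(b t)\, e^{- t^{2}}\, dt$ by parts with $u = \sin(b t)$ and $dv = t\, e^{- t^{2}}\, dt$, giving $v = - \frac{e^{- t^{2}}}{2}$. The boundary term vanishes and
$$\int_{-\infty}^{\infty} t \sin(b t)\, e^{- t^{2}}\, dt = \frac{b}{2} \int_{-\infty}^{\infty} \cos(b t)\, e^{- t^{2}}\, dt,$$
so $I'(b) = - \frac{b}{2}\, I(b)$.

This is a separable first-order ODE; solving with the initial condition $I(0) = \int_{-\infty}^{\infty} - 6 e^{- t^{2}}\,dt = - 6 \sqrt{\pi}$ gives
$$I(b) = - 6 \sqrt{\pi} e^{- \frac{b^{2}}{4}}.$$

Setting $b = \frac{7}{2}$:
$$I = - \frac{6 \sqrt{\pi}}{e^{\frac{49}{16}}}.$$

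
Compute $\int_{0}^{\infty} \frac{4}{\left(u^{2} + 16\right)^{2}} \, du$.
$\frac{\pi}{64}$

Begin with the known result
$$J(a) = \int_{0}^{\infty} \frac{4}{a^{2} + u^{2}} \, du = \frac{2 \pi}{a}.$$

Differentiating under the integral sign with respect to $a$,
$$\frac{dJ}{da} = \int_{0}^{\infty} - \frac{8 a}{\left(a^{2} + u^{2}\right)^{2}} \, du = - \frac{2 \pi}{a^{2}},$$
so $\int_{0}^{\infty} \frac{4}{\left(a^{2} + u^{2}\right)^{2}} \, du = \frac{\pi}{a^{3}}$.

Setting $a = 4$:
$$I = \frac{\pi}{64}.$$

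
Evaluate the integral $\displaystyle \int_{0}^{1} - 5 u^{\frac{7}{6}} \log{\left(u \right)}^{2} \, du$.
$- \frac{2160}{2197}$

Start from the elementary integral
$$J(a) = \int_{0}^{1} - 5 u^{a} \, du = - \frac{5}{a + 1}.$$

Differentiating under the integral sign brings down a factor of $\ln u$:
$$\frac{dJ}{da} = \int_{0}^{1} - 5 u^{a} \log{\left(u \right)} \, du = \frac{5}{\left(a + 1\right)^{2}}.$$

Repeating twice in total — each differentiation brings down another $\ln u$ — gives
$$\frac{d^{2}J}{da^{2}} = \int_{0}^{1} - 5 u^{a} \log{\left(u \right)}^{2} \, du = - \frac{10}{\left(a + 1\right)^{3}},$$
and the integrand here is exactly the target integrand, so $I = - \frac{10}{\left(a + 1\right)^{3}}$.

Setting $a = \frac{7}{6}$:
$$I = - \frac{2160}{2197}.$$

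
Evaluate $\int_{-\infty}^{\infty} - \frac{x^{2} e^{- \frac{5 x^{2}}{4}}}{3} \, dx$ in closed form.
$- \frac{4 \sqrt{5} \sqrt{\pi}}{75}$

Consider the simpler parametrised integral
$$J(a) = \int_{-\infty}^{\infty} - \frac{e^{- a x^{2}}}{3} \, dx = - \frac{\sqrt{\pi}}{3 \sqrt{a}}.$$

Differentiating under the integral sign brings down a factor of $(-x^2)$:
$$\frac{dJ}{da} = \int_{-\infty}^{\infty} \frac{x^{2} e^{- a x^{2}}}{3} \, dx = \frac{\sqrt{\pi}}{6 a^{\frac{3}{2}}}.$$

The integral on the left is $-I$, so $I = - \frac{\sqrt{\pi}}{6 a^{\frac{3}{2}}}$.

Setting $a = \frac{5}{4}$:
$$I = - \frac{4 \sqrt{5} \sqrt{\pi}}{75}.$$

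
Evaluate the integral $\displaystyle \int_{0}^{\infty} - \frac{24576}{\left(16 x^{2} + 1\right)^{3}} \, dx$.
$- 1152 \pi$

Start from the standard arctangent integral
$$J(a) = \int_{0}^{\infty} - \frac{6}{a^{2} + x^{2}} \, dx = - \frac{3 \pi}{a}.$$

Differentiating under the integral sign with respect to $a$,
$$\frac{dJ}{da} = \int_{0}^{\infty} \frac{12 a}{\left(a^{2} + x^{2}\right)^{2}} \, dx = \frac{3 \pi}{a^{2}},$$
so $\int_{0}^{\infty} - \frac{6}{\left(a^{2} + x^{2}\right)^{2}} \, dx = - \frac{3 \pi}{2 a^{3}}$.

Repeating — each differentiation of $1/(x^2+a^2)^j$ produces $-2ja/(x^2+a^2)^{j+1}$ — and dividing through by $-2ja$ at each step yields, after $2$ differentiations in total,
$$\int_{0}^{\infty} - \frac{6}{\left(a^{2} + x^{2}\right)^{3}} \, dx = - \frac{9 \pi}{8 a^{5}}.$$

Setting $a = \frac{1}{4}$:
$$I = - 1152 \pi.$$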